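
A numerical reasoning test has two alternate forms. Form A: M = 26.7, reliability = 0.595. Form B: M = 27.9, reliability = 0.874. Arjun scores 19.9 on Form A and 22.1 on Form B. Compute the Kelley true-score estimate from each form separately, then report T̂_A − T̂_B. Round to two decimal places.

-0.18

T̂_A = 0.595(19.9) + 0.405(26.7) = 22.6540
T̂_B = 0.874(22.1) + 0.126(27.9) = 22.8308
T̂_A − T̂_B = -0.1768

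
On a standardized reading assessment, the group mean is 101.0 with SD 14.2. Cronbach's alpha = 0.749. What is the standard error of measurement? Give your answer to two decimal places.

7.11

SEM = SD · √(1 − ρ) = 14.2 × √0.251 = 14.2 × 0.5010 = 7.114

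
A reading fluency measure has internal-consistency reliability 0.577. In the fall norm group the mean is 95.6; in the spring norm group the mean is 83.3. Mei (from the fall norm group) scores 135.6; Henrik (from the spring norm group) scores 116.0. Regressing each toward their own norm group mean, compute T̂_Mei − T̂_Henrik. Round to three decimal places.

T̂_Mei = 0.577(135.6) + 0.423(95.6) = 118.68000
T̂_Henrik = 0.577(116.0) + 0.423(83.3) = 102.16790
Difference = 118.68000 − 102.16790 = 16.51210

16.512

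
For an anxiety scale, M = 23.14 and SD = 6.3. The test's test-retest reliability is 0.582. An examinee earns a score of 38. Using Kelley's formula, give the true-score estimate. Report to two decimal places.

31.79

Weight the observed score by reliability and the mean by (1 − reliability): T̂ = 0.582·38 + 0.418·23.14 = 22.116 + 9.67252 = 31.789.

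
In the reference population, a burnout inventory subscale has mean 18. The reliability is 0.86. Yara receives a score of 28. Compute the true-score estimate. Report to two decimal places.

26.60

Kelley's formula gives T̂ = 0.86·28 + 0.14·18 = 24.08 + 2.52 = 26.600.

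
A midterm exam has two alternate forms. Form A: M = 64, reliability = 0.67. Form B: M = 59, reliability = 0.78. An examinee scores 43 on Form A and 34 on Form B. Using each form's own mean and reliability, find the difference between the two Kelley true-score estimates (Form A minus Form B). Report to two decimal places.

10.43

T̂_A = 0.67(43) + 0.33(64) = 49.9300
T̂_B = 0.78(34) + 0.22(59) = 39.5000
T̂_A − T̂_B = 10.4300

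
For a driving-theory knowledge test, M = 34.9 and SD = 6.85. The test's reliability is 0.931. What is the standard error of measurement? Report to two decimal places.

1.80

SEM = SD · √(1 − ρ) = 6.85 × √0.069 = 6.85 × 0.2627 = 1.799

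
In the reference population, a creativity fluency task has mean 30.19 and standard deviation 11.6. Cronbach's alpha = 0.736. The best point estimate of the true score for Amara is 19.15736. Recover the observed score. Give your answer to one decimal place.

15.2

T̂ = ρX + (1 − ρ)μ  ⇒  X = (T̂ − (1 − ρ)μ) / ρ
X = (19.15736 − 0.264 × 30.19) / 0.736 = (19.15736 − 7.97016) / 0.736 = 11.18720 / 0.736 = 15.200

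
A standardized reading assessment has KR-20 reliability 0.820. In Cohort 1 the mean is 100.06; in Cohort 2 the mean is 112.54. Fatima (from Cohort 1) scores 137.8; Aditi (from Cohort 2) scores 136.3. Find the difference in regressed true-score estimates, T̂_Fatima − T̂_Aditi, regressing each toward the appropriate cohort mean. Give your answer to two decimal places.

T̂_Fatima = 0.820(137.8) + 0.180(100.06) = 131.0068
T̂_Aditi = 0.820(136.3) + 0.180(112.54) = 132.0232
Difference = 131.0068 − 132.0232 = -1.0164

-1.02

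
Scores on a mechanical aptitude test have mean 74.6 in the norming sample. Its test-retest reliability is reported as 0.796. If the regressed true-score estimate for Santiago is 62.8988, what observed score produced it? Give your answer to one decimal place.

59.9

T̂ = ρX + (1 − ρ)μ  ⇒  X = (T̂ − (1 − ρ)μ) / ρ
X = (62.8988 − 0.204 × 74.6) / 0.796 = (62.8988 − 15.2184) / 0.796 = 47.6804 / 0.796 = 59.900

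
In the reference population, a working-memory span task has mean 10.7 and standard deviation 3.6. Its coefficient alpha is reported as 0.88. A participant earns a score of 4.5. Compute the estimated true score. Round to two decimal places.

5.24

T̂ = 0.88(4.5) + 0.12(10.7) = 3.960 + 1.284 = 5.244 → 5.24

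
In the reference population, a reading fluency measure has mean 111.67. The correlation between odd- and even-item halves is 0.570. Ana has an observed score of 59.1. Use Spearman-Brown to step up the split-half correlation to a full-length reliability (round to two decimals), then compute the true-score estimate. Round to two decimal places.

73.29

Spearman-Brown: ρ = 2r/(1 + r) = 2(0.570)/(1 + 0.570) = 1.1400/1.570 = 0.7261 → 0.73
T̂ = 0.73(59.1) + 0.27(111.67) = 43.143 + 30.1509 = 73.294 → 73.29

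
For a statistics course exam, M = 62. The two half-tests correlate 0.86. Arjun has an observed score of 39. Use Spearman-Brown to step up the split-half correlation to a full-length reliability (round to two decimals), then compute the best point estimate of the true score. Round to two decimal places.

Spearman-Brown: ρ = 2r/(1 + r) = 2(0.86)/(1 + 0.86) = 1.720/1.86 = 0.9247 → 0.92
T̂ = 0.92(39) + 0.08(62) = 35.88 + 4.96 = 40.840 → 40.84

40.84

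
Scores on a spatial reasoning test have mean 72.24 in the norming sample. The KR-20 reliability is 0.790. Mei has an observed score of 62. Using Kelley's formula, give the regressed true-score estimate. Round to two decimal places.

64.15

Kelley's formula gives T̂ = 0.790·62 + 0.210·72.24 = 48.980 + 15.17040 = 64.150.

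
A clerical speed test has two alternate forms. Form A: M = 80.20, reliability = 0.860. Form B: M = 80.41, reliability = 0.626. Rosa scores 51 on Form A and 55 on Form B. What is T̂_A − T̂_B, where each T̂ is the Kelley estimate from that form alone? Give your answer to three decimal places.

-9.415

T̂_A = 0.860(51) + 0.140(80.20) = 55.08800
T̂_B = 0.626(55) + 0.374(80.41) = 64.50334
T̂_A − T̂_B = -9.41534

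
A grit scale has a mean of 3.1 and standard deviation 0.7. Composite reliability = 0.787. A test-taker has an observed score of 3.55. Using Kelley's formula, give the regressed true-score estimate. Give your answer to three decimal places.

3.454

T̂ = 0.787(3.55) + 0.213(3.1) = 2.79385 + 0.6603 = 3.4541 → 3.454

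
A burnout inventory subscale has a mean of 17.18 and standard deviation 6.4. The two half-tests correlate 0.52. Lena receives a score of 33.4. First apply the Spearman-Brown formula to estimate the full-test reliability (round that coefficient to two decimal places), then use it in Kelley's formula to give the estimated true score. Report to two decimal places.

Spearman-Brown: ρ = 2r/(1 + r) = 2(0.52)/(1 + 0.52) = 1.040/1.52 = 0.6842 → 0.68
T̂ = ρX + (1 − ρ)μ
  = 0.68 × 33.4 + 0.32 × 17.18
  = 22.712 + 5.4976
  = 28.210
  ≈ 28.21

28.21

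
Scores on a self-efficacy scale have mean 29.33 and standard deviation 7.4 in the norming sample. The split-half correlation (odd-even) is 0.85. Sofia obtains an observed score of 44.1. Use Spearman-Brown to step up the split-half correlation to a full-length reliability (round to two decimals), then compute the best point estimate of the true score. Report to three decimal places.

42.918

Spearman-Brown: ρ = 2r/(1 + r) = 2(0.85)/(1 + 0.85) = 1.700/1.85 = 0.9189 → 0.92
Regress the observed score toward the mean by the unreliability: T̂ = 0.92·44.1 + 0.08·29.33 = 40.572 + 2.3464 = 42.9184.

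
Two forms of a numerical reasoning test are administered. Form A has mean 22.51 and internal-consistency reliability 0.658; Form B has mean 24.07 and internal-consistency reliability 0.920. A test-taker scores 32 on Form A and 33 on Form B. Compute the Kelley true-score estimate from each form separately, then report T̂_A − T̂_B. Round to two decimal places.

-3.53

T̂_A = 0.658(32) + 0.342(22.51) = 28.7544
T̂_B = 0.920(33) + 0.080(24.07) = 32.2856
T̂_A − T̂_B = -3.5312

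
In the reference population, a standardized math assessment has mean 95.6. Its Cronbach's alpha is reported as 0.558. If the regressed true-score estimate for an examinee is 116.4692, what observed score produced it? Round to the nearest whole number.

T̂ = ρX + (1 − ρ)μ  ⇒  X = (T̂ − (1 − ρ)μ) / ρ
X = (116.4692 − 0.442 × 95.6) / 0.558 = (116.4692 − 42.2552) / 0.558 = 74.2140 / 0.558 = 133.00

133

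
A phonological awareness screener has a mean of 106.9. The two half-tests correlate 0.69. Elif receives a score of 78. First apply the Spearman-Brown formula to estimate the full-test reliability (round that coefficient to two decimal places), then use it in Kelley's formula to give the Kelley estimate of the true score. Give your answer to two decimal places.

83.20

Spearman-Brown: ρ = 2r/(1 + r) = 2(0.69)/(1 + 0.69) = 1.380/1.69 = 0.8166 → 0.82
T̂ = ρX + (1 − ρ)μ
  = 0.82 × 78 + 0.18 × 106.9
  = 63.96 + 19.242
  = 83.202
  ≈ 83.20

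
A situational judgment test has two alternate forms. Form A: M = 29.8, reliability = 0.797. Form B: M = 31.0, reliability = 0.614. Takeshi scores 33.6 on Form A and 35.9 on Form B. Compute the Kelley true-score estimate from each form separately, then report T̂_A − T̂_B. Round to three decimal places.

-1.180

T̂_A = 0.797(33.6) + 0.203(29.8) = 32.82860
T̂_B = 0.614(35.9) + 0.386(31.0) = 34.00860
T̂_A − T̂_B = -1.18000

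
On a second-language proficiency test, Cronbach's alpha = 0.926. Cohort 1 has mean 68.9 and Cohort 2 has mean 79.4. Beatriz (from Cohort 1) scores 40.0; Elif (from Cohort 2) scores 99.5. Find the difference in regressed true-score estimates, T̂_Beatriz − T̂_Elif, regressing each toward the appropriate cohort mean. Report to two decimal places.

-55.87

T̂_Beatriz = 0.926(40.0) + 0.074(68.9) = 42.1386
T̂_Elif = 0.926(99.5) + 0.074(79.4) = 98.0126
Difference = 42.1386 − 98.0126 = -55.8740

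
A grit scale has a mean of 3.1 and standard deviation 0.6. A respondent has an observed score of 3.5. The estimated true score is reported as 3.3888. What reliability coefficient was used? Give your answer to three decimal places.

T̂ = ρX + (1 − ρ)μ  ⇒  T̂ − μ = ρ(X − μ)
ρ = (T̂ − μ)/(X − μ) = (3.3888 − 3.1) / (3.5 − 3.1) = 0.2888 / 0.4 = 0.72200

0.722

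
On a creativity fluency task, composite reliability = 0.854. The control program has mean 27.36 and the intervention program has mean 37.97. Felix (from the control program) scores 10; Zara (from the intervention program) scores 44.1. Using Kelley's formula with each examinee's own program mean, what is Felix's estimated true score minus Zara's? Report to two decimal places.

T̂_Felix = 0.854(10) + 0.146(27.36) = 12.5346
T̂_Zara = 0.854(44.1) + 0.146(37.97) = 43.2050
Difference = 12.5346 − 43.2050 = -30.6705

-30.67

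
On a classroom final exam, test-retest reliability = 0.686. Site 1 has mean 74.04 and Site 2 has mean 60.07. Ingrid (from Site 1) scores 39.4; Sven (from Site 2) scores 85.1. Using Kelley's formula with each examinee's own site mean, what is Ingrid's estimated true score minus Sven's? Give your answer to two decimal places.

T̂_Ingrid = 0.686(39.4) + 0.314(74.04) = 50.2770
T̂_Sven = 0.686(85.1) + 0.314(60.07) = 77.2406
Difference = 50.2770 − 77.2406 = -26.9636

-26.96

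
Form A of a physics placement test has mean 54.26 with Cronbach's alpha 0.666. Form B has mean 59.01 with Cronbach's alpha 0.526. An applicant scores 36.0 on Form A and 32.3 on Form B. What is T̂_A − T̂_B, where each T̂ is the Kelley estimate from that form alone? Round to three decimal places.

T̂_A = 0.666(36.0) + 0.334(54.26) = 42.09884
T̂_B = 0.526(32.3) + 0.474(59.01) = 44.96054
T̂_A − T̂_B = -2.86170

-2.862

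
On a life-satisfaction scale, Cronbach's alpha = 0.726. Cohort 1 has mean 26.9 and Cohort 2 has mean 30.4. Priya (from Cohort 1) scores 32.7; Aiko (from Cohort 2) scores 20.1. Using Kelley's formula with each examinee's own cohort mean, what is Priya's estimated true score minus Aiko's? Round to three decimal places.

8.189

T̂_Priya = 0.726(32.7) + 0.274(26.9) = 31.11080
T̂_Aiko = 0.726(20.1) + 0.274(30.4) = 22.92220
Difference = 31.11080 − 22.92220 = 8.18860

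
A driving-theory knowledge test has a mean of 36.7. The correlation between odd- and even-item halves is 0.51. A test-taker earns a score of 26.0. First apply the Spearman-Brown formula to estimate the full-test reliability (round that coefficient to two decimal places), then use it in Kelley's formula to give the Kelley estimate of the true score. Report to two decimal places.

29.42

Spearman-Brown: ρ = 2r/(1 + r) = 2(0.51)/(1 + 0.51) = 1.020/1.51 = 0.6755 → 0.68
T̂ = ρX + (1 − ρ)μ
  = 0.68 × 26.0 + 0.32 × 36.7
  = 17.680 + 11.744
  = 29.424
  ≈ 29.42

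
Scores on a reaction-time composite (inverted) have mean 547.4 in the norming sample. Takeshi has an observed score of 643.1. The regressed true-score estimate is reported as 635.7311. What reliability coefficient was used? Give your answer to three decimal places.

0.923

T̂ = ρX + (1 − ρ)μ  ⇒  T̂ − μ = ρ(X − μ)
ρ = (T̂ − μ)/(X − μ) = (635.7311 − 547.4) / (643.1 − 547.4) = 88.3311 / 95.7 = 0.92300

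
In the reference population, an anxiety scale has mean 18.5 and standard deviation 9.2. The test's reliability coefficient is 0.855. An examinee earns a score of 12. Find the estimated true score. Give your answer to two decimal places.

12.94

Weight the observed score by reliability and the mean by (1 − reliability): T̂ = 0.855·12 + 0.145·18.5 = 10.260 + 2.6825 = 12.942.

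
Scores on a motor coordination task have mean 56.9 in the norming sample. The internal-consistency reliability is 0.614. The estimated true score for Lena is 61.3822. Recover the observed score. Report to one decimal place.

64.2

T̂ = ρX + (1 − ρ)μ  ⇒  X = (T̂ − (1 − ρ)μ) / ρ
X = (61.3822 − 0.386 × 56.9) / 0.614 = (61.3822 − 21.9634) / 0.614 = 39.4188 / 0.614 = 64.200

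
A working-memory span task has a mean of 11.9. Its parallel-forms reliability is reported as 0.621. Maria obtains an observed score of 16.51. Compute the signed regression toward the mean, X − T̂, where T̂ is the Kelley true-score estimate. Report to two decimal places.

1.75

T̂ = 0.621(16.51) + 0.379(11.9) = 10.25271 + 4.5101 = 14.7628 → 14.763
X − T̂ = 16.51 − 14.763 = 1.747 → 1.75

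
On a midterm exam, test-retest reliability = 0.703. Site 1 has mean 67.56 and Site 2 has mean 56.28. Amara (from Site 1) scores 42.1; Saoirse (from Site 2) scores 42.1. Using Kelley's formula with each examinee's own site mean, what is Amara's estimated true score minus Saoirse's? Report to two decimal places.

T̂_Amara = 0.703(42.1) + 0.297(67.56) = 49.6616
T̂_Saoirse = 0.703(42.1) + 0.297(56.28) = 46.3115
Difference = 49.6616 − 46.3115 = 3.3502

3.35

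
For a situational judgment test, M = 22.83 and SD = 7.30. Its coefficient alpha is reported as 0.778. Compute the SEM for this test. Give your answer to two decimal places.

3.44

SEM = SD · √(1 − ρ) = 7.30 × √0.222 = 7.30 × 0.4712 = 3.440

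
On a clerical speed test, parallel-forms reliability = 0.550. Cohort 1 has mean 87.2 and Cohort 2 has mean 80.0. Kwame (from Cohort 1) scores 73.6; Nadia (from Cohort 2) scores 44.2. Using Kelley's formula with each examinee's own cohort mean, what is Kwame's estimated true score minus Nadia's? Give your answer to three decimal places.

19.410

T̂_Kwame = 0.550(73.6) + 0.450(87.2) = 79.72000
T̂_Nadia = 0.550(44.2) + 0.450(80.0) = 60.31000
Difference = 79.72000 − 60.31000 = 19.41000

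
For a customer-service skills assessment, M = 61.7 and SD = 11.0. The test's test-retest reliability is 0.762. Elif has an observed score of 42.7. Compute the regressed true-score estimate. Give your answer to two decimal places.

47.22

Kelley's formula gives T̂ = 0.762·42.7 + 0.238·61.7 = 32.5374 + 14.6846 = 47.222.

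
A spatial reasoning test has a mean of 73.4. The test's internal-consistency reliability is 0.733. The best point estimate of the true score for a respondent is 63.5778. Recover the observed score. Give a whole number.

T̂ = ρX + (1 − ρ)μ  ⇒  X = (T̂ − (1 − ρ)μ) / ρ
X = (63.5778 − 0.267 × 73.4) / 0.733 = (63.5778 − 19.5978) / 0.733 = 43.9800 / 0.733 = 60.00

60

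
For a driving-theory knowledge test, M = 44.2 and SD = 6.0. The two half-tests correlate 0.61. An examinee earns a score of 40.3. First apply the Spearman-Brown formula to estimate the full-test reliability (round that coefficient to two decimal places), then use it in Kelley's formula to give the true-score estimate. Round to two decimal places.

41.24

Spearman-Brown: ρ = 2r/(1 + r) = 2(0.61)/(1 + 0.61) = 1.220/1.61 = 0.7578 → 0.76
Regress the observed score toward the mean by the unreliability: T̂ = 0.76·40.3 + 0.24·44.2 = 30.628 + 10.608 = 41.236.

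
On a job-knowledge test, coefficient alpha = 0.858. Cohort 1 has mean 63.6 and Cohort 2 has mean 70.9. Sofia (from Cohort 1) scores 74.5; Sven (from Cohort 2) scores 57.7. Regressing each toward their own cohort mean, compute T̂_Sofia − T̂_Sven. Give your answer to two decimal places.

13.38

T̂_Sofia = 0.858(74.5) + 0.142(63.6) = 72.9522
T̂_Sven = 0.858(57.7) + 0.142(70.9) = 59.5744
Difference = 72.9522 − 59.5744 = 13.3778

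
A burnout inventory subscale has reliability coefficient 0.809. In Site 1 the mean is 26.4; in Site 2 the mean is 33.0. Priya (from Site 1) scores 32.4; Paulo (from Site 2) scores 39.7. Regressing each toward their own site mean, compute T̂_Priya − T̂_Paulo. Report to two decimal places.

T̂_Priya = 0.809(32.4) + 0.191(26.4) = 31.2540
T̂_Paulo = 0.809(39.7) + 0.191(33.0) = 38.4203
Difference = 31.2540 − 38.4203 = -7.1663

-7.17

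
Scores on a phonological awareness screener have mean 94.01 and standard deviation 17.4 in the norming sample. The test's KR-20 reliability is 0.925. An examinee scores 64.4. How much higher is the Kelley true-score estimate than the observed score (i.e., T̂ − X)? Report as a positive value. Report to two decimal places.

Weight the observed score by reliability and the mean by (1 − reliability): T̂ = 0.925·64.4 + 0.075·94.01 = 59.5700 + 7.05075 = 66.6208.
T̂ − X = 66.621 − 64.4 = 2.221 → 2.22

2.22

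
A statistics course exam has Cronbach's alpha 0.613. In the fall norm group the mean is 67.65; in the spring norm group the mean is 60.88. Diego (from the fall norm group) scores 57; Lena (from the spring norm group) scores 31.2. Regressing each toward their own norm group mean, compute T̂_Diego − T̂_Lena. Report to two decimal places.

18.44

T̂_Diego = 0.613(57) + 0.387(67.65) = 61.1216
T̂_Lena = 0.613(31.2) + 0.387(60.88) = 42.6862
Difference = 61.1216 − 42.6862 = 18.4354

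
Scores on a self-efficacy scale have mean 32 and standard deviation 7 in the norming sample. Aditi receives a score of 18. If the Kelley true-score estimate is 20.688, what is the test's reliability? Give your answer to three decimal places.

0.808

T̂ = ρX + (1 − ρ)μ  ⇒  T̂ − μ = ρ(X − μ)
ρ = (T̂ − μ)/(X − μ) = (20.688 − 32) / (18 − 32) = -11.312 / -14.0 = 0.80800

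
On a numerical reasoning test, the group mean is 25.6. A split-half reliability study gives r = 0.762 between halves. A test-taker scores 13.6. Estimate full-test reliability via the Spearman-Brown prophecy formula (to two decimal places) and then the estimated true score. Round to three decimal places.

Spearman-Brown: ρ = 2r/(1 + r) = 2(0.762)/(1 + 0.762) = 1.5240/1.762 = 0.8649 → 0.86
Weight the observed score by reliability and the mean by (1 − reliability): T̂ = 0.86·13.6 + 0.14·25.6 = 11.696 + 3.584 = 15.2800.

15.280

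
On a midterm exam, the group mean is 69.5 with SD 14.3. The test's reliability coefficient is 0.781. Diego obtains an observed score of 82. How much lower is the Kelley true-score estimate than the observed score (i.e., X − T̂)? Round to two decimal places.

2.74

T̂ = ρX + (1 − ρ)μ
  = 0.781 × 82 + 0.219 × 69.5
  = 64.042 + 15.2205
  = 79.2625
  ≈ 79.263
X − T̂ = 82 − 79.263 = 2.737 → 2.74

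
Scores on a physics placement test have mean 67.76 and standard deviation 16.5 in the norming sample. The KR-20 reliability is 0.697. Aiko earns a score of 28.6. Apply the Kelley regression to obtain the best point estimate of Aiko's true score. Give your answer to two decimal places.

40.47

T̂ = ρX + (1 − ρ)μ
  = 0.697 × 28.6 + 0.303 × 67.76
  = 19.9342 + 20.53128
  = 40.465
  ≈ 40.47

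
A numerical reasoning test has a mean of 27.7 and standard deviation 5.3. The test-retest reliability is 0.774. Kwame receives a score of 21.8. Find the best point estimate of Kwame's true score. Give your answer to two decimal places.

23.13

T̂ = ρX + (1 − ρ)μ
  = 0.774 × 21.8 + 0.226 × 27.7
  = 16.8732 + 6.2602
  = 23.133
  ≈ 23.13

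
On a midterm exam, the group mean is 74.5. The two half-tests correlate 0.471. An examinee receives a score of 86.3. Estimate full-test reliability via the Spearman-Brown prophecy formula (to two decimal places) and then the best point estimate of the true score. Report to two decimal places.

82.05

Spearman-Brown: ρ = 2r/(1 + r) = 2(0.471)/(1 + 0.471) = 0.9420/1.471 = 0.6404 → 0.64
T̂ = ρX + (1 − ρ)μ
  = 0.64 × 86.3 + 0.36 × 74.5
  = 55.232 + 26.820
  = 82.052
  ≈ 82.05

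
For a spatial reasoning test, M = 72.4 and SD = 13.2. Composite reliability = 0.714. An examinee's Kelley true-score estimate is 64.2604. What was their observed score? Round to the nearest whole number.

61

T̂ = ρX + (1 − ρ)μ  ⇒  X = (T̂ − (1 − ρ)μ) / ρ
X = (64.2604 − 0.286 × 72.4) / 0.714 = (64.2604 − 20.7064) / 0.714 = 43.5540 / 0.714 = 61.00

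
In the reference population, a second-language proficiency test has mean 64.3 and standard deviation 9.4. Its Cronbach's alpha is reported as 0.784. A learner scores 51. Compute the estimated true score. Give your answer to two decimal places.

Kelley's formula gives T̂ = 0.784·51 + 0.216·64.3 = 39.984 + 13.8888 = 53.873.

53.87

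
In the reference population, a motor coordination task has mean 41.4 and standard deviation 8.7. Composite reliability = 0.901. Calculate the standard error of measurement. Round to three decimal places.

SEM = SD · √(1 − ρ) = 8.7 × √0.099 = 8.7 × 0.3146 = 2.7374

2.737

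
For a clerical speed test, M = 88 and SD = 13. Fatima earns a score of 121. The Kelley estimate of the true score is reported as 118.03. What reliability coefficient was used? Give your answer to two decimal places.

T̂ = ρX + (1 − ρ)μ  ⇒  T̂ − μ = ρ(X − μ)
ρ = (T̂ − μ)/(X − μ) = (118.03 − 88) / (121 − 88) = 30.03 / 33.0 = 0.9100

0.91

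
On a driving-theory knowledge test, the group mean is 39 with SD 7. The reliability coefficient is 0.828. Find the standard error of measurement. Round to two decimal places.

SEM = SD · √(1 − ρ) = 7 × √0.172 = 7 × 0.4147 = 2.903

2.90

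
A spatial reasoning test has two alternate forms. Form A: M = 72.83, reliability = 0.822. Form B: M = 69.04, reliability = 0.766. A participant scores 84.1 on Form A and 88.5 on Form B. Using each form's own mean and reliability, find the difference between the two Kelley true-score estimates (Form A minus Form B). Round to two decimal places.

-1.85

T̂_A = 0.822(84.1) + 0.178(72.83) = 82.0939
T̂_B = 0.766(88.5) + 0.234(69.04) = 83.9464
T̂_A − T̂_B = -1.8524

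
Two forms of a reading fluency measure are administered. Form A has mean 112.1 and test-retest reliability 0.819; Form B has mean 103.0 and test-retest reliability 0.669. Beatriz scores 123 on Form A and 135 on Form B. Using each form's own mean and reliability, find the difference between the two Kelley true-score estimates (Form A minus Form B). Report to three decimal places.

T̂_A = 0.819(123) + 0.181(112.1) = 121.02710
T̂_B = 0.669(135) + 0.331(103.0) = 124.40800
T̂_A − T̂_B = -3.38090

-3.381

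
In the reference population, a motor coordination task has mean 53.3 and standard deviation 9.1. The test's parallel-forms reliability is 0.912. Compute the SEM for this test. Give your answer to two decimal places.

2.70

SEM = SD · √(1 − ρ) = 9.1 × √0.088 = 9.1 × 0.2966 = 2.699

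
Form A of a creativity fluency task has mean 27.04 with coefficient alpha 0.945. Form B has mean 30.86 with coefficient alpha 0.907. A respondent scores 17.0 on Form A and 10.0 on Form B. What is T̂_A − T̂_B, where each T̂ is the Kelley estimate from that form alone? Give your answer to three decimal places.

5.612

T̂_A = 0.945(17.0) + 0.055(27.04) = 17.55220
T̂_B = 0.907(10.0) + 0.093(30.86) = 11.93998
T̂_A − T̂_B = 5.61222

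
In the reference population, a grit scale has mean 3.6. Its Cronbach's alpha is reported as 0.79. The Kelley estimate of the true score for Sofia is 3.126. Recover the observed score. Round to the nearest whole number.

3

T̂ = ρX + (1 − ρ)μ  ⇒  X = (T̂ − (1 − ρ)μ) / ρ
X = (3.126 − 0.21 × 3.6) / 0.79 = (3.126 − 0.756) / 0.79 = 2.370 / 0.79 = 3.00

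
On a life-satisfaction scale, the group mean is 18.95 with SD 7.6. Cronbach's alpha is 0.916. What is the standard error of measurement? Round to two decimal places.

SEM = SD · √(1 − ρ) = 7.6 × √0.084 = 7.6 × 0.2898 = 2.203

2.20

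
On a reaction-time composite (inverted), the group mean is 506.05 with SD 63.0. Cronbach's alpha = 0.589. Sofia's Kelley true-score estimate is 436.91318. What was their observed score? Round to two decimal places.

388.67

T̂ = ρX + (1 − ρ)μ  ⇒  X = (T̂ − (1 − ρ)μ) / ρ
X = (436.91318 − 0.411 × 506.05) / 0.589 = (436.91318 − 207.98655) / 0.589 = 228.92663 / 0.589 = 388.6700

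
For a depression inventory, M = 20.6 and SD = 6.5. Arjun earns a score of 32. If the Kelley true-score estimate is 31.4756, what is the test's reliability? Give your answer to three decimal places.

T̂ = ρX + (1 − ρ)μ  ⇒  T̂ − μ = ρ(X − μ)
ρ = (T̂ − μ)/(X − μ) = (31.4756 − 20.6) / (32 − 20.6) = 10.8756 / 11.4 = 0.95400

0.954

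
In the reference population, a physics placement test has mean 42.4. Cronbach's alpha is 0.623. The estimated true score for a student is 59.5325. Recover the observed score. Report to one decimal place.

69.9

T̂ = ρX + (1 − ρ)μ  ⇒  X = (T̂ − (1 − ρ)μ) / ρ
X = (59.5325 − 0.377 × 42.4) / 0.623 = (59.5325 − 15.9848) / 0.623 = 43.5477 / 0.623 = 69.900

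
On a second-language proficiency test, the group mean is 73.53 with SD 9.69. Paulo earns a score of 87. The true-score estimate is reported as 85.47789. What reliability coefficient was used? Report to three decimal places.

0.887

T̂ = ρX + (1 − ρ)μ  ⇒  T̂ − μ = ρ(X − μ)
ρ = (T̂ − μ)/(X − μ) = (85.47789 − 73.53) / (87 − 73.53) = 11.94789 / 13.47 = 0.88700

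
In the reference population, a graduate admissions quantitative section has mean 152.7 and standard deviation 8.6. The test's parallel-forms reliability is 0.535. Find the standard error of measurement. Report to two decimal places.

SEM = SD · √(1 − ρ) = 8.6 × √0.465 = 8.6 × 0.6819 = 5.864

5.86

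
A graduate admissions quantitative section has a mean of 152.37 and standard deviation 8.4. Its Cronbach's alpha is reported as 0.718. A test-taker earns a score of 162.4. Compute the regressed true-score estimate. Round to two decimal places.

Weight the observed score by reliability and the mean by (1 − reliability): T̂ = 0.718·162.4 + 0.282·152.37 = 116.6032 + 42.96834 = 159.572.

159.57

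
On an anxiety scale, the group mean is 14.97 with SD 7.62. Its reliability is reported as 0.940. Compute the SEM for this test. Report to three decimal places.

1.867

SEM = SD · √(1 − ρ) = 7.62 × √0.060 = 7.62 × 0.2449 = 1.8665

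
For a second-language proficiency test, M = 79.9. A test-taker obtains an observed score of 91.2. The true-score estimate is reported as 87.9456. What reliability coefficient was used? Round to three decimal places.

0.712

T̂ = ρX + (1 − ρ)μ  ⇒  T̂ − μ = ρ(X − μ)
ρ = (T̂ − μ)/(X − μ) = (87.9456 − 79.9) / (91.2 − 79.9) = 8.0456 / 11.3 = 0.71200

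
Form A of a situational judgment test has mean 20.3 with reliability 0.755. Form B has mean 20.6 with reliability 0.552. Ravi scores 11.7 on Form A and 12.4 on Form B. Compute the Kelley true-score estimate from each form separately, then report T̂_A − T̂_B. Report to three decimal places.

T̂_A = 0.755(11.7) + 0.245(20.3) = 13.80700
T̂_B = 0.552(12.4) + 0.448(20.6) = 16.07360
T̂_A − T̂_B = -2.26660

-2.267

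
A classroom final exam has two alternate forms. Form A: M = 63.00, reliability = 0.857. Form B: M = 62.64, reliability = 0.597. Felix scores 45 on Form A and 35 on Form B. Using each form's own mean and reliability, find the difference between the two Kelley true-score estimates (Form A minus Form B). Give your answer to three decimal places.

T̂_A = 0.857(45) + 0.143(63.00) = 47.57400
T̂_B = 0.597(35) + 0.403(62.64) = 46.13892
T̂_A − T̂_B = 1.43508

1.435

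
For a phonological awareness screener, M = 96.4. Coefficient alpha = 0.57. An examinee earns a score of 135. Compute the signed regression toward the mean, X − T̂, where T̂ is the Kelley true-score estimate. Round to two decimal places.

T̂ = 0.57(135) + 0.43(96.4) = 76.95 + 41.452 = 118.4020 → 118.402
X − T̂ = 135 − 118.402 = 16.598 → 16.60

16.60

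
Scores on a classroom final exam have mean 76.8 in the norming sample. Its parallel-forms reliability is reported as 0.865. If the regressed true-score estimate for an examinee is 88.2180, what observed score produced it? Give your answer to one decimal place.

T̂ = ρX + (1 − ρ)μ  ⇒  X = (T̂ − (1 − ρ)μ) / ρ
X = (88.2180 − 0.135 × 76.8) / 0.865 = (88.2180 − 10.3680) / 0.865 = 77.8500 / 0.865 = 90.000

90.0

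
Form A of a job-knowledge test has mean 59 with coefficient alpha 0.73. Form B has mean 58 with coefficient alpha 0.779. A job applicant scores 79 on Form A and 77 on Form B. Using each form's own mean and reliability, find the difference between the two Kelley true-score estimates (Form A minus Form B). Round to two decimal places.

T̂_A = 0.73(79) + 0.27(59) = 73.6000
T̂_B = 0.779(77) + 0.221(58) = 72.8010
T̂_A − T̂_B = 0.7990

0.80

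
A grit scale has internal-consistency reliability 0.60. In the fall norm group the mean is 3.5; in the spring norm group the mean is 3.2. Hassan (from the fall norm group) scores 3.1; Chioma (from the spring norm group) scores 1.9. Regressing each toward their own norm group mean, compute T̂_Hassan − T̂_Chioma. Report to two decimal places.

T̂_Hassan = 0.60(3.1) + 0.40(3.5) = 3.2600
T̂_Chioma = 0.60(1.9) + 0.40(3.2) = 2.4200
Difference = 3.2600 − 2.4200 = 0.8400

0.84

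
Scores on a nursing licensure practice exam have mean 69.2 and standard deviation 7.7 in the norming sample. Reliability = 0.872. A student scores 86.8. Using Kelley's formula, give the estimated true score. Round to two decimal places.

84.55

T̂ = ρX + (1 − ρ)μ
  = 0.872 × 86.8 + 0.128 × 69.2
  = 75.6896 + 8.8576
  = 84.547
  ≈ 84.55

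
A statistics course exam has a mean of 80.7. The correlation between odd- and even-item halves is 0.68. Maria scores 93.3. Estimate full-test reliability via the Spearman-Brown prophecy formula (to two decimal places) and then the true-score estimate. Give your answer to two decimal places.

90.91

Spearman-Brown: ρ = 2r/(1 + r) = 2(0.68)/(1 + 0.68) = 1.360/1.68 = 0.8095 → 0.81
T̂ = 0.81(93.3) + 0.19(80.7) = 75.573 + 15.333 = 90.906 → 90.91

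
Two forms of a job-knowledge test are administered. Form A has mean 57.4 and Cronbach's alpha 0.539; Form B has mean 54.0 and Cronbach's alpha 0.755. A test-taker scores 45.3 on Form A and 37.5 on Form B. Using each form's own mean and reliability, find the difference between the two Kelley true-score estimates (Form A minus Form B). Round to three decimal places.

T̂_A = 0.539(45.3) + 0.461(57.4) = 50.87810
T̂_B = 0.755(37.5) + 0.245(54.0) = 41.54250
T̂_A − T̂_B = 9.33560

9.336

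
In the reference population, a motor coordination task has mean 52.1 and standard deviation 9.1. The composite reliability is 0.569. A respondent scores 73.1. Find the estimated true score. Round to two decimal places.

64.05

Regress the observed score toward the mean by the unreliability: T̂ = 0.569·73.1 + 0.431·52.1 = 41.5939 + 22.4551 = 64.049.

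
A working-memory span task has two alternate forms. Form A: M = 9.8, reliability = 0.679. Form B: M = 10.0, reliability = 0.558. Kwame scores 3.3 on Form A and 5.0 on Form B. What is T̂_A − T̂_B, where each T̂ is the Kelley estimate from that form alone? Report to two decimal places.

-1.82

T̂_A = 0.679(3.3) + 0.321(9.8) = 5.3865
T̂_B = 0.558(5.0) + 0.442(10.0) = 7.2100
T̂_A − T̂_B = -1.8235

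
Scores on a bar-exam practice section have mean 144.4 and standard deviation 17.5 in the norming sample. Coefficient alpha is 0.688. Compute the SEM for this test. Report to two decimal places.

SEM = SD · √(1 − ρ) = 17.5 × √0.312 = 17.5 × 0.5586 = 9.775

9.77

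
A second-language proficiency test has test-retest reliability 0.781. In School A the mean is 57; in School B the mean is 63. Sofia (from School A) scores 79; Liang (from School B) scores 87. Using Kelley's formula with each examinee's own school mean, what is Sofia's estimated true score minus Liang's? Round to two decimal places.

-7.56

T̂_Sofia = 0.781(79) + 0.219(57) = 74.1820
T̂_Liang = 0.781(87) + 0.219(63) = 81.7440
Difference = 74.1820 − 81.7440 = -7.5620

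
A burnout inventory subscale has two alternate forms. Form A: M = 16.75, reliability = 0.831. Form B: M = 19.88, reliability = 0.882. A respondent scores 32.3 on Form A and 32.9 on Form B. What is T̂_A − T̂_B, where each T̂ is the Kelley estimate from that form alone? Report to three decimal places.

T̂_A = 0.831(32.3) + 0.169(16.75) = 29.67205
T̂_B = 0.882(32.9) + 0.118(19.88) = 31.36364
T̂_A − T̂_B = -1.69159

-1.692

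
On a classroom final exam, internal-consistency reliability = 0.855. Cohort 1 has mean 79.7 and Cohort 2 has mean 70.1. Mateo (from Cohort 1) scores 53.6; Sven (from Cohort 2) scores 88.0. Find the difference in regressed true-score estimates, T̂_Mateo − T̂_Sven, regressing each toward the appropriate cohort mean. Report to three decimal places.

T̂_Mateo = 0.855(53.6) + 0.145(79.7) = 57.38450
T̂_Sven = 0.855(88.0) + 0.145(70.1) = 85.40450
Difference = 57.38450 − 85.40450 = -28.02000

-28.020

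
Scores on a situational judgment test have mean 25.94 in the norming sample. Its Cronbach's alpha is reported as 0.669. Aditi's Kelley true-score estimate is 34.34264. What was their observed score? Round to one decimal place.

38.5

T̂ = ρX + (1 − ρ)μ  ⇒  X = (T̂ − (1 − ρ)μ) / ρ
X = (34.34264 − 0.331 × 25.94) / 0.669 = (34.34264 − 8.58614) / 0.669 = 25.75650 / 0.669 = 38.500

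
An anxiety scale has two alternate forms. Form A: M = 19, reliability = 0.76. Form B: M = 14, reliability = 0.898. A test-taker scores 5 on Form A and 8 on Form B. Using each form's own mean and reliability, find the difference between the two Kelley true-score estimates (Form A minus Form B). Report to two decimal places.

-0.25

T̂_A = 0.76(5) + 0.24(19) = 8.3600
T̂_B = 0.898(8) + 0.102(14) = 8.6120
T̂_A − T̂_B = -0.2520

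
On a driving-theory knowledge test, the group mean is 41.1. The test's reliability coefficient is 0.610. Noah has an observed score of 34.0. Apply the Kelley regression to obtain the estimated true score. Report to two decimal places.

36.77

T̂ = ρX + (1 − ρ)μ
  = 0.610 × 34.0 + 0.390 × 41.1
  = 20.7400 + 16.0290
  = 36.769
  ≈ 36.77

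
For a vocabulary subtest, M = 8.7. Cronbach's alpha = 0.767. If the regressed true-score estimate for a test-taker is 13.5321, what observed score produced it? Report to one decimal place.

15.0

T̂ = ρX + (1 − ρ)μ  ⇒  X = (T̂ − (1 − ρ)μ) / ρ
X = (13.5321 − 0.233 × 8.7) / 0.767 = (13.5321 − 2.0271) / 0.767 = 11.5050 / 0.767 = 15.000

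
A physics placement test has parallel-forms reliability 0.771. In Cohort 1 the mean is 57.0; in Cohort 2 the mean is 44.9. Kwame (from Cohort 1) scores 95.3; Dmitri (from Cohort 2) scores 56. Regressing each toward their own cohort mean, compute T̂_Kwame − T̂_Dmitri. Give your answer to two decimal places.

T̂_Kwame = 0.771(95.3) + 0.229(57.0) = 86.5293
T̂_Dmitri = 0.771(56) + 0.229(44.9) = 53.4581
Difference = 86.5293 − 53.4581 = 33.0712

33.07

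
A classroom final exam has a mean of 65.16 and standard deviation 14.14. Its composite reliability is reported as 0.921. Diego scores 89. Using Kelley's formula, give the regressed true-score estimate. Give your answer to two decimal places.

87.12

Weight the observed score by reliability and the mean by (1 − reliability): T̂ = 0.921·89 + 0.079·65.16 = 81.969 + 5.14764 = 87.117.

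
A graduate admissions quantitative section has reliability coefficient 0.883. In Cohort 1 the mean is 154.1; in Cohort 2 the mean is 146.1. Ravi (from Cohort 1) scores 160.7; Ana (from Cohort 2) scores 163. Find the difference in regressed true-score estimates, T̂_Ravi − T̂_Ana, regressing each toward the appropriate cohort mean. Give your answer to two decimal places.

-1.09

T̂_Ravi = 0.883(160.7) + 0.117(154.1) = 159.9278
T̂_Ana = 0.883(163) + 0.117(146.1) = 161.0227
Difference = 159.9278 − 161.0227 = -1.0949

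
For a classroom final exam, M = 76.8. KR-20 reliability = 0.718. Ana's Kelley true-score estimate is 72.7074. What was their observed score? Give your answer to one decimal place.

71.1

T̂ = ρX + (1 − ρ)μ  ⇒  X = (T̂ − (1 − ρ)μ) / ρ
X = (72.7074 − 0.282 × 76.8) / 0.718 = (72.7074 − 21.6576) / 0.718 = 51.0498 / 0.718 = 71.100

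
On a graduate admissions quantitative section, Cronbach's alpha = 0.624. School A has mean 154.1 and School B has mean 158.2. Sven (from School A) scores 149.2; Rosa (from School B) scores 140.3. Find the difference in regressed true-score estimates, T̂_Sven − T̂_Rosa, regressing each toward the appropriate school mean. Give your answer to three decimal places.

T̂_Sven = 0.624(149.2) + 0.376(154.1) = 151.04240
T̂_Rosa = 0.624(140.3) + 0.376(158.2) = 147.03040
Difference = 151.04240 − 147.03040 = 4.01200

4.012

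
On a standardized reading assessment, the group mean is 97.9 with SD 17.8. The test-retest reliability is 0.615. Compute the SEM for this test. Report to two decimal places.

11.04

SEM = SD · √(1 − ρ) = 17.8 × √0.385 = 17.8 × 0.6205 = 11.045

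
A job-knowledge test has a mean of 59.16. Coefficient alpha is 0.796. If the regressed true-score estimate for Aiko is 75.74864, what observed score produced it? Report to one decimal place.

T̂ = ρX + (1 − ρ)μ  ⇒  X = (T̂ − (1 − ρ)μ) / ρ
X = (75.74864 − 0.204 × 59.16) / 0.796 = (75.74864 − 12.06864) / 0.796 = 63.68000 / 0.796 = 80.000

80.0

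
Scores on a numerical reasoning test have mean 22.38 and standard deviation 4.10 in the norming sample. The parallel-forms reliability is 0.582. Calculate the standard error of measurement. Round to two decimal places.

2.65

SEM = SD · √(1 − ρ) = 4.10 × √0.418 = 4.10 × 0.6465 = 2.651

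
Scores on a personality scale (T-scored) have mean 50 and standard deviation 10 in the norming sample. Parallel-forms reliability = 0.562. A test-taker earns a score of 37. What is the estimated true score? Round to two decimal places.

42.69

Weight the observed score by reliability and the mean by (1 − reliability): T̂ = 0.562·37 + 0.438·50 = 20.794 + 21.900 = 42.694.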